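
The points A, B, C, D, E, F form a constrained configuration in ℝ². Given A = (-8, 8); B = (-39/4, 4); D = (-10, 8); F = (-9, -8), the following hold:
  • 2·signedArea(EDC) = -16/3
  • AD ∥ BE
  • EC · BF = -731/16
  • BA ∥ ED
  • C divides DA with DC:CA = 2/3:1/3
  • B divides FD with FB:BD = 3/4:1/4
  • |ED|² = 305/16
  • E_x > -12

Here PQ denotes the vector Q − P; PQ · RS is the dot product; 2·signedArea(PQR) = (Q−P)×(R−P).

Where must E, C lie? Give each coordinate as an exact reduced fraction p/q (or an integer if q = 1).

1. E_x = -47/4  [BA ∥ ED ∩ AD ∥ BE]
2. E_y = 4  [BA ∥ ED ∩ AD ∥ BE]
   → E = (-47/4, 4)
3. C_x = -26/3  [C divides DA with DC:CA = 2/3:1/3]
4. C_y = 8  [C divides DA with DC:CA = 2/3:1/3]
   → C = (-26/3, 8)

C = (-26/3, 8)
E = (-47/4, 4)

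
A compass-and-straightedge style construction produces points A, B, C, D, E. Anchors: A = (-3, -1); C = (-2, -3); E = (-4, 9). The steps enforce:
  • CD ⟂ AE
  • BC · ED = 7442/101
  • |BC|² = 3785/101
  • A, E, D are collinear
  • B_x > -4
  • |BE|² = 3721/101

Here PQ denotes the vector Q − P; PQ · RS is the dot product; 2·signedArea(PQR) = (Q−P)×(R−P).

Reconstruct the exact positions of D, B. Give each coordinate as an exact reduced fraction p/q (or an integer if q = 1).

1. D_x = -282/101  [A, E, D are collinear ∩ CD ⟂ AE]
2. D_y = -311/101  [A, E, D are collinear ∩ CD ⟂ AE]
   → D = (-282/101, -311/101)
3. B_x = -343/101  [line -122/101·x + 1220/101·y + -4026/101 = 0 ∩ |BE|² = 3721/101]
4. B_y = 299/101  [line -122/101·x + 1220/101·y + -4026/101 = 0 ∩ |BE|² = 3721/101]
   → B = (-343/101, 299/101)

B = (-343/101, 299/101)
D = (-282/101, -311/101)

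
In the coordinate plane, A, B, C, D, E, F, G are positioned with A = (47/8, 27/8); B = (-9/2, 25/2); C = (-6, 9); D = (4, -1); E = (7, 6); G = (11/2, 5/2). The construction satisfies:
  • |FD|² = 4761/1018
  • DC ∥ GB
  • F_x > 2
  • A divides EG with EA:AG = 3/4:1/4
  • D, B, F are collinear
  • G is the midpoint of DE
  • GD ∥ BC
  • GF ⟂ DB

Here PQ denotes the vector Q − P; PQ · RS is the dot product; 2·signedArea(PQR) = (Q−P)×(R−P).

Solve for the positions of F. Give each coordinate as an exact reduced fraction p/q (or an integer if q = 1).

1. F_x = 2899/1018  [D, B, F are collinear ∩ GF ⟂ DB]
2. F_y = 845/1018  [D, B, F are collinear ∩ GF ⟂ DB]
   → F = (2899/1018, 845/1018)

F = (2899/1018, 845/1018)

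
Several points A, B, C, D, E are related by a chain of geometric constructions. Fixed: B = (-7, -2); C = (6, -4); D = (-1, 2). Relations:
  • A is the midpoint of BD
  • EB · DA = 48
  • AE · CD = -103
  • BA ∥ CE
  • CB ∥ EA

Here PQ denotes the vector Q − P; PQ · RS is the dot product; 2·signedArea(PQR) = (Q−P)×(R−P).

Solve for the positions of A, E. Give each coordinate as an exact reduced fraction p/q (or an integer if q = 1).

1. A_x = -4  [A is the midpoint of BD]
2. A_y = 0  [A is the midpoint of BD]
   → A = (-4, 0)
3. E_x = 9  [CB ∥ EA ∩ BA ∥ CE]
4. E_y = -2  [CB ∥ EA ∩ BA ∥ CE]
   → E = (9, -2)

A = (-4, 0)
E = (9, -2)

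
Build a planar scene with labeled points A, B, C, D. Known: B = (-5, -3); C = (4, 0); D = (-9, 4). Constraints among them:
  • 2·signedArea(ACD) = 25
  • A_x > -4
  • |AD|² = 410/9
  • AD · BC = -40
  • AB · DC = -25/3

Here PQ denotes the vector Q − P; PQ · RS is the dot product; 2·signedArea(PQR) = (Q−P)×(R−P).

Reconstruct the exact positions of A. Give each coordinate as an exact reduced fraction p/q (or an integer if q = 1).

A = (-10/3, 1/3)

1. A_x = -10/3  [2·signedArea(ACD) = 25 ∩ AD · BC = -40]
2. A_y = 1/3  [2·signedArea(ACD) = 25 ∩ AD · BC = -40]
   → A = (-10/3, 1/3)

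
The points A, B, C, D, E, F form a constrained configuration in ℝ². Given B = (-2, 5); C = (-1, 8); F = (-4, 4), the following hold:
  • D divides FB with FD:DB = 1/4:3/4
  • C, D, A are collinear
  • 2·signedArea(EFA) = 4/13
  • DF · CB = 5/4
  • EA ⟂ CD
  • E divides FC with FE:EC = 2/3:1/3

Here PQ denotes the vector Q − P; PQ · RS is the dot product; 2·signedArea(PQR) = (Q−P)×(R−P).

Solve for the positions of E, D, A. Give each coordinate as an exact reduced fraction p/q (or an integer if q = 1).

1. E_x = -2  [E divides FC with FE:EC = 2/3:1/3]
2. E_y = 20/3  [E divides FC with FE:EC = 2/3:1/3]
   → E = (-2, 20/3)
3. D_x = -7/2  [D divides FB with FD:DB = 1/4:3/4]
4. D_y = 17/4  [D divides FB with FD:DB = 1/4:3/4]
   → D = (-7/2, 17/4)
5. A_x = -25/13  [C, D, A are collinear ∩ EA ⟂ CD]
6. A_y = 86/13  [C, D, A are collinear ∩ EA ⟂ CD]
   → A = (-25/13, 86/13)

A = (-25/13, 86/13)
D = (-7/2, 17/4)
E = (-2, 20/3)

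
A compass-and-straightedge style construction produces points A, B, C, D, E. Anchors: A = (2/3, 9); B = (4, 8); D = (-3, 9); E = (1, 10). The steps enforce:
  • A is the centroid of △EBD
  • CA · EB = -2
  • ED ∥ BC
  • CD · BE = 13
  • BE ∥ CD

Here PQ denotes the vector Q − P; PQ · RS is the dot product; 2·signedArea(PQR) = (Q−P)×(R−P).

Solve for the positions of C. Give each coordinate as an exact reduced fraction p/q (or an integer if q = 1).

1. C_x = 0  [BE ∥ CD ∩ ED ∥ BC]
2. C_y = 7  [BE ∥ CD ∩ ED ∥ BC]
   → C = (0, 7)

C = (0, 7)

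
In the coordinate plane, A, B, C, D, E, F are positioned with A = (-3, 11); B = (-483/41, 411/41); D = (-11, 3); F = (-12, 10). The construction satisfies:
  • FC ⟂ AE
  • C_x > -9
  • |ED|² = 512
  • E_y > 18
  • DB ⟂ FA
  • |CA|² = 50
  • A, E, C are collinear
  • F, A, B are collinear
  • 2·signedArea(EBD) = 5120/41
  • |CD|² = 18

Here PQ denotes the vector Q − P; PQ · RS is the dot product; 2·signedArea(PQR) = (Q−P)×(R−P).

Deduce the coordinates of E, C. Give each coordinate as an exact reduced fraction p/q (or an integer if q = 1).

1. E_x = 5  [line 288/41·x + 32/41·y + -2048/41 = 0 ∩ |ED|² = 512]
2. E_y = 19  [line 288/41·x + 32/41·y + -2048/41 = 0 ∩ |ED|² = 512]
   → E = (5, 19)
3. C_x = -8  [A, E, C are collinear ∩ FC ⟂ AE]
4. C_y = 6  [A, E, C are collinear ∩ FC ⟂ AE]
   → C = (-8, 6)

C = (-8, 6)
E = (5, 19)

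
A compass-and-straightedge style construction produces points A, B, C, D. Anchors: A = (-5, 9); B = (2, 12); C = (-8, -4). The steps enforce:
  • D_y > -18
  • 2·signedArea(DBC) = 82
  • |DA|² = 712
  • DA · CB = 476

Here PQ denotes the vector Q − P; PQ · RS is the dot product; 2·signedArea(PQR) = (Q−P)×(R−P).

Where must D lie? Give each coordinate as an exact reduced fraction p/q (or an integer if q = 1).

1. D_x = -11  [DA · CB = 476 ∩ 2·signedArea(DBC) = 82]
2. D_y = -17  [DA · CB = 476 ∩ 2·signedArea(DBC) = 82]
   → D = (-11, -17)

D = (-11, -17)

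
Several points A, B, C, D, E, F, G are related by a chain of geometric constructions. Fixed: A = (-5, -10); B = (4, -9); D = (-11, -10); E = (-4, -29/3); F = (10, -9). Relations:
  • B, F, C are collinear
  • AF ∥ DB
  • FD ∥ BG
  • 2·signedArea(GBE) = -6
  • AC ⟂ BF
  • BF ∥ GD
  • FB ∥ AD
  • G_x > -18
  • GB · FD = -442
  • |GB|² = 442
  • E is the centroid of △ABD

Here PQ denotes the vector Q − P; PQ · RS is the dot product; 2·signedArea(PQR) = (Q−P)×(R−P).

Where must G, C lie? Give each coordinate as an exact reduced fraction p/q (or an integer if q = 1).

C = (-5, -9)
G = (-17, -10)

1. G_x = -17  [BF ∥ GD ∩ FD ∥ BG]
2. G_y = -10  [BF ∥ GD ∩ FD ∥ BG]
   → G = (-17, -10)
3. C_x = -5  [B, F, C are collinear ∩ AC ⟂ BF]
4. C_y = -9  [B, F, C are collinear ∩ AC ⟂ BF]
   → C = (-5, -9)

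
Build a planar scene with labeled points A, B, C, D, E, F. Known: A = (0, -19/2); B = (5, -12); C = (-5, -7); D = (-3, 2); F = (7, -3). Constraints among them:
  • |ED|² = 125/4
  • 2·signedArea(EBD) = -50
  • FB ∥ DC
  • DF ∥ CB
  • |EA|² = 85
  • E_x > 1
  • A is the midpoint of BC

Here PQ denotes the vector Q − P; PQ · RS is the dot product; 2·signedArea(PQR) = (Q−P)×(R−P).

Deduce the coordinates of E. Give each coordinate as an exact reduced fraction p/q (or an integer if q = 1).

1. E_x = 2  [line -14·x + -8·y + 24 = 0 ∩ |ED|² = 125/4]
2. E_y = -1/2  [line -14·x + -8·y + 24 = 0 ∩ |ED|² = 125/4]
   → E = (2, -1/2)

E = (2, -1/2)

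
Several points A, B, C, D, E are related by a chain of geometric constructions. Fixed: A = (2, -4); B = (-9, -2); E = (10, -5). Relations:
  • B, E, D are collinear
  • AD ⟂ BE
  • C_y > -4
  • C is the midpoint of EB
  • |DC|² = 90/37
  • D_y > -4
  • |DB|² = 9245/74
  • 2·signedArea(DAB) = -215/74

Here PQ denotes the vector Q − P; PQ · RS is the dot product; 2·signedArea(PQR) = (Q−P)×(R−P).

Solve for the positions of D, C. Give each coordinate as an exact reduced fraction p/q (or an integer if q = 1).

1. D_x = 151/74  [B, E, D are collinear ∩ AD ⟂ BE]
2. D_y = -277/74  [B, E, D are collinear ∩ AD ⟂ BE]
   → D = (151/74, -277/74)
3. C_x = 1/2  [C is the midpoint of EB]
4. C_y = -7/2  [C is the midpoint of EB]
   → C = (1/2, -7/2)

C = (1/2, -7/2)
D = (151/74, -277/74)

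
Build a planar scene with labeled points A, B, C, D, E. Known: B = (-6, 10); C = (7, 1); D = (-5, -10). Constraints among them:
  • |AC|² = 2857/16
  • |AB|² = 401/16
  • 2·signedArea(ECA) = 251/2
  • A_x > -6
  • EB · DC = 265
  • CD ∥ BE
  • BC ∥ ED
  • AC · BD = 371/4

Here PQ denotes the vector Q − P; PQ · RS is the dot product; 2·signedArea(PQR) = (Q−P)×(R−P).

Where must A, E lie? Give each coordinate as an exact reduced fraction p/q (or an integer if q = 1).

A = (-23/4, 5)
E = (-18, -1)

1. A_x = -23/4  [line -1·x + 20·y + -423/4 = 0 ∩ |AB|² = 401/16]
2. A_y = 5  [line -1·x + 20·y + -423/4 = 0 ∩ |AB|² = 401/16]
   → A = (-23/4, 5)
3. E_x = -18  [BC ∥ ED ∩ CD ∥ BE]
4. E_y = -1  [BC ∥ ED ∩ CD ∥ BE]
   → E = (-18, -1)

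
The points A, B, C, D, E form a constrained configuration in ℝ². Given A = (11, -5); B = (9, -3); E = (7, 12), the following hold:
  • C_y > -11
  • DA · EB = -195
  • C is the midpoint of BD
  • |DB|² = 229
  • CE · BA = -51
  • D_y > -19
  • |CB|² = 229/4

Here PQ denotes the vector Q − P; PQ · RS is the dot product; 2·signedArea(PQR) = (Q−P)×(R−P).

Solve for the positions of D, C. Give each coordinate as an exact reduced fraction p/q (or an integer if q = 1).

1. D_x = 11  [line -2·x + 15·y + 292 = 0 ∩ |DB|² = 229]
2. D_y = -18  [line -2·x + 15·y + 292 = 0 ∩ |DB|² = 229]
   → D = (11, -18)
3. C_x = 10  [C is the midpoint of BD]
4. C_y = -21/2  [C is the midpoint of BD]
   → C = (10, -21/2)

C = (10, -21/2)
D = (11, -18)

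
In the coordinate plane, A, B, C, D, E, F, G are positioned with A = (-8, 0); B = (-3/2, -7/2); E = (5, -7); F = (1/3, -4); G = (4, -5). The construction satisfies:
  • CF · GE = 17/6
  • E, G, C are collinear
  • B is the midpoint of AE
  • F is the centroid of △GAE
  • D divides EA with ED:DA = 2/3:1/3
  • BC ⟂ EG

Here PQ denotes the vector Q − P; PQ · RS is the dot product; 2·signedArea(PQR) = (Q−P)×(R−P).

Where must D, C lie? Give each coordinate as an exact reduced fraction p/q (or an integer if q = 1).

1. D_x = -11/3  [D divides EA with ED:DA = 2/3:1/3]
2. D_y = -7/3  [D divides EA with ED:DA = 2/3:1/3]
   → D = (-11/3, -7/3)
3. C_x = 23/10  [E, G, C are collinear ∩ BC ⟂ EG]
4. C_y = -8/5  [E, G, C are collinear ∩ BC ⟂ EG]
   → C = (23/10, -8/5)

C = (23/10, -8/5)
D = (-11/3, -7/3)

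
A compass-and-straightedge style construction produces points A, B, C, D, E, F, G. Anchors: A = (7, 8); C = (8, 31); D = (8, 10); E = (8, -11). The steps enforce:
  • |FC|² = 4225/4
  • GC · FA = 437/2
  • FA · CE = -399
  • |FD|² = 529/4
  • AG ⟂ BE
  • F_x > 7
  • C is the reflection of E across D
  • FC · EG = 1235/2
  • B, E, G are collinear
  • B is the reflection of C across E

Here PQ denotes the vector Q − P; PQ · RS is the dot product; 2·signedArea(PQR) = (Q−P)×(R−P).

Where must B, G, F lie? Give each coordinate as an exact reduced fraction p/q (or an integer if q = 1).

B = (8, -53)
F = (8, -3/2)
G = (8, 8)

1. B_x = 8  [B is the reflection of C across E]
2. B_y = -53  [B is the reflection of C across E]
   → B = (8, -53)
3. G_x = 8  [B, E, G are collinear ∩ AG ⟂ BE]
4. G_y = 8  [B, E, G are collinear ∩ AG ⟂ BE]
   → G = (8, 8)
5. F_y = -3/2  [FA · CE = -399]
6. F_x = 8  [|FC|² = 4225/4]
   → F = (8, -3/2)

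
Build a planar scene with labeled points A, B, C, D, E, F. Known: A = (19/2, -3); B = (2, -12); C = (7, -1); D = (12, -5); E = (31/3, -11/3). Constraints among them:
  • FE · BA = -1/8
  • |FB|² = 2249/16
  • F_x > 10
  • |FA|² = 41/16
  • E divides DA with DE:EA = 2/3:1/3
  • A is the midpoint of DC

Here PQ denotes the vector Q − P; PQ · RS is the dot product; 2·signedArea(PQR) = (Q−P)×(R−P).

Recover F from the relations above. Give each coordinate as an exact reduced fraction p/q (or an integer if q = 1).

F = (43/4, -4)

1. F_x = 43/4  [line -15/2·x + -9·y + 357/8 = 0 ∩ |FB|² = 2249/16]
2. F_y = -4  [line -15/2·x + -9·y + 357/8 = 0 ∩ |FB|² = 2249/16]
   → F = (43/4, -4)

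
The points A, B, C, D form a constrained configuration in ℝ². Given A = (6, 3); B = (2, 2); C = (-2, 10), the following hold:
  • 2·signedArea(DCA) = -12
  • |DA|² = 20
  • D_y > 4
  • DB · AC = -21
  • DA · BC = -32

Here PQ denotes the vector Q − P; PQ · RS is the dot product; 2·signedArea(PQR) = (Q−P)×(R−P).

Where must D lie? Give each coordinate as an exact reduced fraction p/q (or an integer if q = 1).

1. D_x = 2  [DA · BC = -32 ∩ DB · AC = -21]
2. D_y = 5  [DA · BC = -32 ∩ DB · AC = -21]
   → D = (2, 5)

D = (2, 5)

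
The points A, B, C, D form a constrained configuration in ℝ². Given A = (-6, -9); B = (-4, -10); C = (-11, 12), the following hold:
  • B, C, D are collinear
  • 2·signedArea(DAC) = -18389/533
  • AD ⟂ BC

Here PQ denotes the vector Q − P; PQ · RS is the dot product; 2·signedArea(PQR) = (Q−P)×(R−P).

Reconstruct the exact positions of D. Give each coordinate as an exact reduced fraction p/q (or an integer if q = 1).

D = (-2384/533, -4538/533)

1. D_x = -2384/533  [B, C, D are collinear ∩ AD ⟂ BC]
2. D_y = -4538/533  [B, C, D are collinear ∩ AD ⟂ BC]
   → D = (-2384/533, -4538/533)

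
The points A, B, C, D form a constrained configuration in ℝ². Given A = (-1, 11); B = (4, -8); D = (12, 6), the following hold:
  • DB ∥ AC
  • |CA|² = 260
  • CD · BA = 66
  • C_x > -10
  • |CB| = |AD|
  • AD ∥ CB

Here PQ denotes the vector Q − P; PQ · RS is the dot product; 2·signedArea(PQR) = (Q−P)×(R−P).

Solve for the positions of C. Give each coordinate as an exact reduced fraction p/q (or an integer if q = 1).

C = (-9, -3)

1. C_x = -9  [AD ∥ CB ∩ DB ∥ AC]
2. C_y = -3  [AD ∥ CB ∩ DB ∥ AC]
   → C = (-9, -3)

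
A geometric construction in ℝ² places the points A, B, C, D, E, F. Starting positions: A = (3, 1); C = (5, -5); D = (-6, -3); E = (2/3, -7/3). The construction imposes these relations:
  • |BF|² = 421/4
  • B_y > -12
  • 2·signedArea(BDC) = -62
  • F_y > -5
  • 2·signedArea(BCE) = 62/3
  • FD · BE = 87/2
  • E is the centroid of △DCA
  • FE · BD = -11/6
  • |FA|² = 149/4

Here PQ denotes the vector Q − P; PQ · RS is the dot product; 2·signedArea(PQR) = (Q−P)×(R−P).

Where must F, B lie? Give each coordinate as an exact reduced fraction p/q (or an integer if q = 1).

1. B_x = 7  [2·signedArea(BCE) = 62/3 ∩ 2·signedArea(BDC) = -62]
2. B_y = -11  [2·signedArea(BCE) = 62/3 ∩ 2·signedArea(BDC) = -62]
   → B = (7, -11)
3. F_x = -1/2  [FE · BD = -11/6 ∩ FD · BE = 87/2]
4. F_y = -4  [FE · BD = -11/6 ∩ FD · BE = 87/2]
   → F = (-1/2, -4)

B = (7, -11)
F = (-1/2, -4)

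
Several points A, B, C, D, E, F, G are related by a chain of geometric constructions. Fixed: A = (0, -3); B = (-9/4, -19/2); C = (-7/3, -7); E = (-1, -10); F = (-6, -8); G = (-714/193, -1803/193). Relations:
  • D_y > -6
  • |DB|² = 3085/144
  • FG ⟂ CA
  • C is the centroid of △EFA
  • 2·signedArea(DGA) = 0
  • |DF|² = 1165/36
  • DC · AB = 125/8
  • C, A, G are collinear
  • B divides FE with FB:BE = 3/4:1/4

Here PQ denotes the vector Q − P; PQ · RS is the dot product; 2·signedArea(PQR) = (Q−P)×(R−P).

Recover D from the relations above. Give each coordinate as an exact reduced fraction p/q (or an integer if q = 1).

1. D_x = -7/6  [2·signedArea(DGA) = 0 ∩ DC · AB = 125/8]
2. D_y = -5  [2·signedArea(DGA) = 0 ∩ DC · AB = 125/8]
   → D = (-7/6, -5)

D = (-7/6, -5)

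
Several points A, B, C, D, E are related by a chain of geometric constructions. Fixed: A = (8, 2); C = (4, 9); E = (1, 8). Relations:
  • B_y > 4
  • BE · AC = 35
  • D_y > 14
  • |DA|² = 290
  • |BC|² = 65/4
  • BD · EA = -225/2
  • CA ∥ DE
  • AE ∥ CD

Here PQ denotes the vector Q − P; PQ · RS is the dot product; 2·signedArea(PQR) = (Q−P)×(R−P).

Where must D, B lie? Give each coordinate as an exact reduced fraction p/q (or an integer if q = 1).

1. D_x = -3  [CA ∥ DE ∩ AE ∥ CD]
2. D_y = 15  [CA ∥ DE ∩ AE ∥ CD]
   → D = (-3, 15)
3. B_x = 9/2  [BD · EA = -225/2 ∩ BE · AC = 35]
4. B_y = 5  [BD · EA = -225/2 ∩ BE · AC = 35]
   → B = (9/2, 5)

B = (9/2, 5)
D = (-3, 15)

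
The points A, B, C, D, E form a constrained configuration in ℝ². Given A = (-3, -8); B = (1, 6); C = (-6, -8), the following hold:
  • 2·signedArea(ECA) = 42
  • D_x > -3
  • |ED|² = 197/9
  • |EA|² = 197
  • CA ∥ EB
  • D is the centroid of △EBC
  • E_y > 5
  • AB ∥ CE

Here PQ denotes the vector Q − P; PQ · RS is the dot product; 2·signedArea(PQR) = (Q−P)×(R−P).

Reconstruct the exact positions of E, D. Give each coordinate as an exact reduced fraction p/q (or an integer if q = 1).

1. E_x = -2  [CA ∥ EB ∩ AB ∥ CE]
2. E_y = 6  [CA ∥ EB ∩ AB ∥ CE]
   → E = (-2, 6)
3. D_x = -7/3  [D is the centroid of △EBC]
4. D_y = 4/3  [D is the centroid of △EBC]
   → D = (-7/3, 4/3)

D = (-7/3, 4/3)
E = (-2, 6)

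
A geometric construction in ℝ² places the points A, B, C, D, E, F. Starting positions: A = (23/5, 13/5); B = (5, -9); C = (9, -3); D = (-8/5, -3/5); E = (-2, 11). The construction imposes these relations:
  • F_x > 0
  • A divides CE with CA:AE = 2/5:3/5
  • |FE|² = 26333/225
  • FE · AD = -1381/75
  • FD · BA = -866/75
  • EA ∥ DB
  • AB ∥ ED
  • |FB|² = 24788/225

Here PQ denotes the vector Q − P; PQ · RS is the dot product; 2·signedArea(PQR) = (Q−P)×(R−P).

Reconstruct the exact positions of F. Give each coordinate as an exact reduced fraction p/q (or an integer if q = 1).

1. F_x = 7/15  [FE · AD = -1381/75 ∩ FD · BA = -866/75]
2. F_y = 7/15  [FE · AD = -1381/75 ∩ FD · BA = -866/75]
   → F = (7/15, 7/15)

F = (7/15, 7/15)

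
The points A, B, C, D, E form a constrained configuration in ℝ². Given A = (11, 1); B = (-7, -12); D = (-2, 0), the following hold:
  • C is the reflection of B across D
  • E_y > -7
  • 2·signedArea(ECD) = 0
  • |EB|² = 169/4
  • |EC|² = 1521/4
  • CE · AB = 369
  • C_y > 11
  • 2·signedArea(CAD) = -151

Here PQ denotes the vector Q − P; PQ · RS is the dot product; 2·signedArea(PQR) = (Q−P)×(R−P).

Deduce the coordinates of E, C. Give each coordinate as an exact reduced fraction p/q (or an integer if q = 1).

1. C_x = 3  [C is the reflection of B across D]
2. C_y = 12  [C is the reflection of B across D]
   → C = (3, 12)
3. E_x = -9/2  [2·signedArea(ECD) = 0 ∩ CE · AB = 369]
4. E_y = -6  [2·signedArea(ECD) = 0 ∩ CE · AB = 369]
   → E = (-9/2, -6)

C = (3, 12)
E = (-9/2, -6)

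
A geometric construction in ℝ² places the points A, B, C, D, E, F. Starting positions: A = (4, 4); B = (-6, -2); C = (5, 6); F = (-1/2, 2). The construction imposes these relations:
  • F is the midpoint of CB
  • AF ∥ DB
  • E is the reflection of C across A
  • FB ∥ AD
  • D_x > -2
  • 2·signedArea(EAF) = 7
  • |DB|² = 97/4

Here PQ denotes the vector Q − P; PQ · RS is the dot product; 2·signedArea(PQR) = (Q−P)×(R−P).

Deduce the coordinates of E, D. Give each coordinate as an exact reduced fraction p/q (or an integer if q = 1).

1. E_x = 3  [E is the reflection of C across A]
2. E_y = 2  [E is the reflection of C across A]
   → E = (3, 2)
3. D_x = -3/2  [AF ∥ DB ∩ FB ∥ AD]
4. D_y = 0  [AF ∥ DB ∩ FB ∥ AD]
   → D = (-3/2, 0)

D = (-3/2, 0)
E = (3, 2)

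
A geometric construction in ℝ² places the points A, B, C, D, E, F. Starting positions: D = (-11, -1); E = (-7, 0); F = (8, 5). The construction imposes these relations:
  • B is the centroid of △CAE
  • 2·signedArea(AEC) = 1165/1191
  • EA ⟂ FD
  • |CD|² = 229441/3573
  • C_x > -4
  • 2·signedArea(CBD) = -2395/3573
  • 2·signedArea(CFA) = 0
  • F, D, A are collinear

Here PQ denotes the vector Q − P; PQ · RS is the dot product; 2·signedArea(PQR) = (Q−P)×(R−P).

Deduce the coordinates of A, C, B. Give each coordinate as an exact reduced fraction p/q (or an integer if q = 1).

1. A_x = -2809/397  [F, D, A are collinear ∩ EA ⟂ FD]
2. A_y = 95/397  [F, D, A are collinear ∩ EA ⟂ FD]
   → A = (-2809/397, 95/397)
3. C_x = -4000/1191  [2·signedArea(CFA) = 0 ∩ 2·signedArea(AEC) = 1165/1191]
4. C_y = 561/397  [2·signedArea(CFA) = 0 ∩ 2·signedArea(AEC) = 1165/1191]
   → C = (-4000/1191, 561/397)
5. B_x = -20764/3573  [B is the centroid of △CAE]
6. B_y = 656/1191  [B is the centroid of △CAE]
   → B = (-20764/3573, 656/1191)

A = (-2809/397, 95/397)
B = (-20764/3573, 656/1191)
C = (-4000/1191, 561/397)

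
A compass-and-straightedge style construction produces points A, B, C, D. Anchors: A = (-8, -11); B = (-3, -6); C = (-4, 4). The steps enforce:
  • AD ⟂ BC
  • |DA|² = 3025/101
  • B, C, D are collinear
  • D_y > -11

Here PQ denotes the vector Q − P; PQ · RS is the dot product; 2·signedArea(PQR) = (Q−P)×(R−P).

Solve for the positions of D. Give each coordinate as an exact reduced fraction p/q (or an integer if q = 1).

1. D_x = -258/101  [B, C, D are collinear ∩ AD ⟂ BC]
2. D_y = -1056/101  [B, C, D are collinear ∩ AD ⟂ BC]
   → D = (-258/101, -1056/101)

D = (-258/101, -1056/101)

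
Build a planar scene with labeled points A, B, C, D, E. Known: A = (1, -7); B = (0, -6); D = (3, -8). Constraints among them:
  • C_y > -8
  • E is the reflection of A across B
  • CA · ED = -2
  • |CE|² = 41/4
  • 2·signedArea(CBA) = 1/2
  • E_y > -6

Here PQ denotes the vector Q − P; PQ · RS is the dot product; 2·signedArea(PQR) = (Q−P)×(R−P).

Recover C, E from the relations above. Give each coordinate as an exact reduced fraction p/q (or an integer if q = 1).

1. E_x = -1  [E is the reflection of A across B]
2. E_y = -5  [E is the reflection of A across B]
   → E = (-1, -5)
3. C_x = 3/2  [2·signedArea(CBA) = 1/2 ∩ CA · ED = -2]
4. C_y = -7  [2·signedArea(CBA) = 1/2 ∩ CA · ED = -2]
   → C = (3/2, -7)

C = (3/2, -7)
E = (-1, -5)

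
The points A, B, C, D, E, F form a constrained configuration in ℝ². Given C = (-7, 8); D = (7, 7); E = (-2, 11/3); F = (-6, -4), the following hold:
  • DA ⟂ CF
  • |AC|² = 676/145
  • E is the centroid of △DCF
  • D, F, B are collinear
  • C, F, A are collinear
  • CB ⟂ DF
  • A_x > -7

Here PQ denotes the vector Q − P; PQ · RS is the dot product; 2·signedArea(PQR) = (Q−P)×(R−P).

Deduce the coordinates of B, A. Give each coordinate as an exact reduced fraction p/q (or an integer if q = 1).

A = (-989/145, 848/145)
B = (-193/290, 149/290)

1. B_x = -193/290  [D, F, B are collinear ∩ CB ⟂ DF]
2. B_y = 149/290  [D, F, B are collinear ∩ CB ⟂ DF]
   → B = (-193/290, 149/290)
3. A_x = -989/145  [C, F, A are collinear ∩ DA ⟂ CF]
4. A_y = 848/145  [C, F, A are collinear ∩ DA ⟂ CF]
   → A = (-989/145, 848/145)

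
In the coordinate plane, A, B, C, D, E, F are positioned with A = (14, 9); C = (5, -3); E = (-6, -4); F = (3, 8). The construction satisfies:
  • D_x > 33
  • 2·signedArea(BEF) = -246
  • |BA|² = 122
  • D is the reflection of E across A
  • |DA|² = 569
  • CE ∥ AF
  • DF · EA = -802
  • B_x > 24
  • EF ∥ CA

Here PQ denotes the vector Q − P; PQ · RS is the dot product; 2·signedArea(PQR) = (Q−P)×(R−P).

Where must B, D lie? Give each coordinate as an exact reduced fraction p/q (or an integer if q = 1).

1. B_x = 25  [line -12·x + 9·y + 210 = 0 ∩ |BA|² = 122]
2. B_y = 10  [line -12·x + 9·y + 210 = 0 ∩ |BA|² = 122]
   → B = (25, 10)
3. D_x = 34  [D is the reflection of E across A]
4. D_y = 22  [D is the reflection of E across A]
   → D = (34, 22)

B = (25, 10)
D = (34, 22)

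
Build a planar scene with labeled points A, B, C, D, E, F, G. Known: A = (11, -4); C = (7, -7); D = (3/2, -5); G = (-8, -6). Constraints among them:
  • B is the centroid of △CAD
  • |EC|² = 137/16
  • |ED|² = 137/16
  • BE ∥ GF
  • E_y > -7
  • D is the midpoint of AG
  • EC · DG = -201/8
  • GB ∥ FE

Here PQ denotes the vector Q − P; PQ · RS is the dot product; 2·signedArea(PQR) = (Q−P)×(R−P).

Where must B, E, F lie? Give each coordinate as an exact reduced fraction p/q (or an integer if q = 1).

B = (13/2, -16/3)
E = (17/4, -6)
F = (-41/4, -20/3)

1. B_x = 13/2  [B is the centroid of △CAD]
2. B_y = -16/3  [B is the centroid of △CAD]
   → B = (13/2, -16/3)
3. E_x = 17/4  [line 19/2·x + 1·y + -275/8 = 0 ∩ |EC|² = 137/16]
4. E_y = -6  [line 19/2·x + 1·y + -275/8 = 0 ∩ |EC|² = 137/16]
   → E = (17/4, -6)
5. F_x = -41/4  [GB ∥ FE ∩ BE ∥ GF]
6. F_y = -20/3  [GB ∥ FE ∩ BE ∥ GF]
   → F = (-41/4, -20/3)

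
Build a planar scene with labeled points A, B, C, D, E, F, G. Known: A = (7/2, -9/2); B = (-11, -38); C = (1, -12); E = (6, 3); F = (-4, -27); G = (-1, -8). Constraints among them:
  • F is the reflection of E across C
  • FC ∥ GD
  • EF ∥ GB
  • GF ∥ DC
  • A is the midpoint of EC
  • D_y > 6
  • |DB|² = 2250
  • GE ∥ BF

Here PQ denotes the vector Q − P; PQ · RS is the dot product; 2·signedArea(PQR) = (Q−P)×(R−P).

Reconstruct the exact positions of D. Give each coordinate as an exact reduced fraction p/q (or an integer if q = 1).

D = (4, 7)

1. D_x = 4  [GF ∥ DC ∩ FC ∥ GD]
2. D_y = 7  [GF ∥ DC ∩ FC ∥ GD]
   → D = (4, 7)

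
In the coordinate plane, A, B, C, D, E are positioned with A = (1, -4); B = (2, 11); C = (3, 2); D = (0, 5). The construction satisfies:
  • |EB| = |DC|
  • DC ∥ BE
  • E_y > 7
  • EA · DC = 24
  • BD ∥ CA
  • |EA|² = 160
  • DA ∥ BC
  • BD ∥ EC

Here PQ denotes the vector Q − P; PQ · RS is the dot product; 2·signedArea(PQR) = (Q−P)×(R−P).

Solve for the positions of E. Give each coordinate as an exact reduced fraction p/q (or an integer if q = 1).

1. E_x = 5  [BD ∥ EC ∩ DC ∥ BE]
2. E_y = 8  [BD ∥ EC ∩ DC ∥ BE]
   → E = (5, 8)

E = (5, 8)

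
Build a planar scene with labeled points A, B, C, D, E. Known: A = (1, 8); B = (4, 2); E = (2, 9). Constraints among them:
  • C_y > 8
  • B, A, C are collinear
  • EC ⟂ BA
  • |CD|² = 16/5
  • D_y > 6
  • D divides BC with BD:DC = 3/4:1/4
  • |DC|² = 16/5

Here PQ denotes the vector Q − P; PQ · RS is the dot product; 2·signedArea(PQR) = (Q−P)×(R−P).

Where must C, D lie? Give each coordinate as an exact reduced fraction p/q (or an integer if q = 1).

C = (4/5, 42/5)
D = (8/5, 34/5)

1. C_x = 4/5  [B, A, C are collinear ∩ EC ⟂ BA]
2. C_y = 42/5  [B, A, C are collinear ∩ EC ⟂ BA]
   → C = (4/5, 42/5)
3. D_x = 8/5  [D divides BC with BD:DC = 3/4:1/4]
4. D_y = 34/5  [D divides BC with BD:DC = 3/4:1/4]
   → D = (8/5, 34/5)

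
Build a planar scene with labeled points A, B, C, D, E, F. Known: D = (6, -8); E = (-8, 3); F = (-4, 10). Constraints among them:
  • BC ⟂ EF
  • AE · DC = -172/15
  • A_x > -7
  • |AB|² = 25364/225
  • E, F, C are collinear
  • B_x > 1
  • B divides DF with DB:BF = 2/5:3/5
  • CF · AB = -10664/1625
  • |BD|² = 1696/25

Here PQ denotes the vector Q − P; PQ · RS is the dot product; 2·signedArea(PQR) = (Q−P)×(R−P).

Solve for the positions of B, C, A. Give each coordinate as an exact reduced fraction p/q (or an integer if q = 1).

A = (-20/3, 16/3)
B = (2, -4/5)
C = (-2332/325, 1444/325)

1. B_x = 2  [B divides DF with DB:BF = 2/5:3/5]
2. B_y = -4/5  [B divides DF with DB:BF = 2/5:3/5]
   → B = (2, -4/5)
3. C_x = -2332/325  [E, F, C are collinear ∩ BC ⟂ EF]
4. C_y = 1444/325  [E, F, C are collinear ∩ BC ⟂ EF]
   → C = (-2332/325, 1444/325)
5. A_x = -20/3  [AE · DC = -172/15 ∩ CF · AB = -10664/1625]
6. A_y = 16/3  [AE · DC = -172/15 ∩ CF · AB = -10664/1625]
   → A = (-20/3, 16/3)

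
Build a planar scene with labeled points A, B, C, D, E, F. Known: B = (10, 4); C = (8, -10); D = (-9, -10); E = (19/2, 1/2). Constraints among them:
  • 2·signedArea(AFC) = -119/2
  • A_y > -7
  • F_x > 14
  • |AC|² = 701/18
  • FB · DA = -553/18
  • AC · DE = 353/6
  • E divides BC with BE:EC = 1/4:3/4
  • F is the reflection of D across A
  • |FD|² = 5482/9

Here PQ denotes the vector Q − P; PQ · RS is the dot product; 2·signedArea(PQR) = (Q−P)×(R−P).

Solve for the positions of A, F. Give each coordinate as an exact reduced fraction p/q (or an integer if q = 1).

A = (17/6, -13/2)
F = (44/3, -3)

1. A_x = 17/6  [line -37/2·x + -21/2·y + -95/6 = 0 ∩ |AC|² = 701/18]
2. A_y = -13/2  [line -37/2·x + -21/2·y + -95/6 = 0 ∩ |AC|² = 701/18]
   → A = (17/6, -13/2)
3. F_x = 44/3  [2·signedArea(AFC) = -119/2 ∩ F is the reflection of D across A]
4. F_y = -3  [2·signedArea(AFC) = -119/2 ∩ F is the reflection of D across A]
   → F = (44/3, -3)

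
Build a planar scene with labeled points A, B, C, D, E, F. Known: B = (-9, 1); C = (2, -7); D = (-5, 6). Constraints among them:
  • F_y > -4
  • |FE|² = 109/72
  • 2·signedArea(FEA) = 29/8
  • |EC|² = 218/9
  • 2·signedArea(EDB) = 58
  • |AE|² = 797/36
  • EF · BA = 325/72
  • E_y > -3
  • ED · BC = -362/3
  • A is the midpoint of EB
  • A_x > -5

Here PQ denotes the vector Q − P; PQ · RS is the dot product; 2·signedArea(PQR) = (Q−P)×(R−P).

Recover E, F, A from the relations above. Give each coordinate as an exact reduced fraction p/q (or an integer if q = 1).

1. E_x = -1/3  [2·signedArea(EDB) = 58 ∩ ED · BC = -362/3]
2. E_y = -8/3  [2·signedArea(EDB) = 58 ∩ ED · BC = -362/3]
   → E = (-1/3, -8/3)
3. A_x = -14/3  [A is the midpoint of EB]
4. A_y = -5/6  [A is the midpoint of EB]
   → A = (-14/3, -5/6)
5. F_x = 1/4  [2·signedArea(FEA) = 29/8 ∩ EF · BA = 325/72]
6. F_y = -15/4  [2·signedArea(FEA) = 29/8 ∩ EF · BA = 325/72]
   → F = (1/4, -15/4)

A = (-14/3, -5/6)
E = (-1/3, -8/3)
F = (1/4, -15/4)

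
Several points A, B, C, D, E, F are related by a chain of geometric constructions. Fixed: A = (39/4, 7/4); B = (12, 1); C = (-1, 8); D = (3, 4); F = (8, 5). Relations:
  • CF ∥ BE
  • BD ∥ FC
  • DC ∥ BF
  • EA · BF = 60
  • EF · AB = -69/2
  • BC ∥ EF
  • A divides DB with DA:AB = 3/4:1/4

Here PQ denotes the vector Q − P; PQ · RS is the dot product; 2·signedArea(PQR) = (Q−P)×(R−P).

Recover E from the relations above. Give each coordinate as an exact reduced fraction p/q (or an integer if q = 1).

E = (21, -2)

1. E_x = 21  [BC ∥ EF ∩ CF ∥ BE]
2. E_y = -2  [BC ∥ EF ∩ CF ∥ BE]
   → E = (21, -2)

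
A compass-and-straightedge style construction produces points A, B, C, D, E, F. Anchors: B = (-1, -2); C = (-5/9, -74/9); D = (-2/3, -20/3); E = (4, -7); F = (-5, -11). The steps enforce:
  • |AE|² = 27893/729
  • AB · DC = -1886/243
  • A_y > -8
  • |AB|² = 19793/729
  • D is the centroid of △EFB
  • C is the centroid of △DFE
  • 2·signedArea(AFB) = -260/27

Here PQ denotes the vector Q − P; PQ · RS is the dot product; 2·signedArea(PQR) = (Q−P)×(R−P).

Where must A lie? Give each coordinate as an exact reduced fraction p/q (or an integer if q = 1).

1. A_x = -59/27  [2·signedArea(AFB) = -260/27 ∩ AB · DC = -1886/243]
2. A_y = -191/27  [2·signedArea(AFB) = -260/27 ∩ AB · DC = -1886/243]
   → A = (-59/27, -191/27)

A = (-59/27, -191/27)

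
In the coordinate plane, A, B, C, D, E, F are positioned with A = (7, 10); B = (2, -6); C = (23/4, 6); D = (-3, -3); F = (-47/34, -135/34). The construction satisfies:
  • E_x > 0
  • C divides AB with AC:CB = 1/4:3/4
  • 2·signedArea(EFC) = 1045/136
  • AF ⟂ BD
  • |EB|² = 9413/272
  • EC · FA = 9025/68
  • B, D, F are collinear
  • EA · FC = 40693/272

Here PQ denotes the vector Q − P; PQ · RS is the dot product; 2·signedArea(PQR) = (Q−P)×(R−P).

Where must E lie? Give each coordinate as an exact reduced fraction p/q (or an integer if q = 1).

E = (31/68, -11/34)

1. E_x = 31/68  [EC · FA = 9025/68 ∩ EA · FC = 40693/272]
2. E_y = -11/34  [EC · FA = 9025/68 ∩ EA · FC = 40693/272]
   → E = (31/68, -11/34)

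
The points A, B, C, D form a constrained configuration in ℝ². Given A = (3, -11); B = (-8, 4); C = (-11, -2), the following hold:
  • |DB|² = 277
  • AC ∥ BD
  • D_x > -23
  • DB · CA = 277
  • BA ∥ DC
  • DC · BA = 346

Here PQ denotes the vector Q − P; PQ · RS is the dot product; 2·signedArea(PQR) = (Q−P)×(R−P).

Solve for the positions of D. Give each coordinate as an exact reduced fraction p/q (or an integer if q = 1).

1. D_x = -22  [BA ∥ DC ∩ AC ∥ BD]
2. D_y = 13  [BA ∥ DC ∩ AC ∥ BD]
   → D = (-22, 13)

D = (-22, 13)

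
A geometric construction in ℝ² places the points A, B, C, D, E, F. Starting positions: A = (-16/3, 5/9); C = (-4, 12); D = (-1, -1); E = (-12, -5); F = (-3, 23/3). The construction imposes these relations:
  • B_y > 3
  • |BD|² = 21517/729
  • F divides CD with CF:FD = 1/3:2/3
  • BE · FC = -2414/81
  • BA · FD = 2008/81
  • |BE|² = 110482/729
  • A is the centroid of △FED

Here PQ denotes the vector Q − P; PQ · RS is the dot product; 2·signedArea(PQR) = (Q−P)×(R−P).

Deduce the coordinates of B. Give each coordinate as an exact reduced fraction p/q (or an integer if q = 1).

B = (-31/9, 104/27)

1. B_x = -31/9  [line 1·x + -13/3·y + 1631/81 = 0 ∩ |BE|² = 110482/729]
2. B_y = 104/27  [line 1·x + -13/3·y + 1631/81 = 0 ∩ |BE|² = 110482/729]
   → B = (-31/9, 104/27)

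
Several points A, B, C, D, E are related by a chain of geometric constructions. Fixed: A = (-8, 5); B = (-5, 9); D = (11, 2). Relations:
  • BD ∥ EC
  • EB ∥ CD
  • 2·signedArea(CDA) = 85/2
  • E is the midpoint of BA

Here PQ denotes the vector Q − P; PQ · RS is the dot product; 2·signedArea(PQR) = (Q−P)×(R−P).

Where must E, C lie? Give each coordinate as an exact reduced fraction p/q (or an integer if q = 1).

1. E_x = -13/2  [E is the midpoint of BA]
2. E_y = 7  [E is the midpoint of BA]
   → E = (-13/2, 7)
3. C_x = 19/2  [EB ∥ CD ∩ BD ∥ EC]
4. C_y = 0  [EB ∥ CD ∩ BD ∥ EC]
   → C = (19/2, 0)

C = (19/2, 0)
E = (-13/2, 7)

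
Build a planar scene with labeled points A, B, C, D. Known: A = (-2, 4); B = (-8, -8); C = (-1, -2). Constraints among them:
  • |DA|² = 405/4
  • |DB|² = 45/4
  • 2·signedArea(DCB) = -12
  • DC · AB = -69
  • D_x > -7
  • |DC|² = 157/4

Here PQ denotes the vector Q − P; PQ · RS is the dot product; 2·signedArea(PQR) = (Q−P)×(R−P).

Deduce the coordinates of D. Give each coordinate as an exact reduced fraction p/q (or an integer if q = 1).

1. D_x = -13/2  [2·signedArea(DCB) = -12 ∩ DC · AB = -69]
2. D_y = -5  [2·signedArea(DCB) = -12 ∩ DC · AB = -69]
   → D = (-13/2, -5)

D = (-13/2, -5)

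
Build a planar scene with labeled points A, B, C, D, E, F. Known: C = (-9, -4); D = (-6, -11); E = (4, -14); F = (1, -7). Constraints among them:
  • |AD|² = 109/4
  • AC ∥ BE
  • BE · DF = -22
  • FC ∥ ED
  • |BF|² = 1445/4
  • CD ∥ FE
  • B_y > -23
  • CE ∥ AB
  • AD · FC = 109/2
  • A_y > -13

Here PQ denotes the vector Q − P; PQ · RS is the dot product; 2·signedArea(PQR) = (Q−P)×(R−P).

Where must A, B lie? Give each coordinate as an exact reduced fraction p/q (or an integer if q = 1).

1. A_x = -1  [line 10·x + -3·y + -55/2 = 0 ∩ |AD|² = 109/4]
2. A_y = -25/2  [line 10·x + -3·y + -55/2 = 0 ∩ |AD|² = 109/4]
   → A = (-1, -25/2)
3. B_x = 12  [AC ∥ BE ∩ CE ∥ AB]
4. B_y = -45/2  [AC ∥ BE ∩ CE ∥ AB]
   → B = (12, -45/2)

A = (-1, -25/2)
B = (12, -45/2)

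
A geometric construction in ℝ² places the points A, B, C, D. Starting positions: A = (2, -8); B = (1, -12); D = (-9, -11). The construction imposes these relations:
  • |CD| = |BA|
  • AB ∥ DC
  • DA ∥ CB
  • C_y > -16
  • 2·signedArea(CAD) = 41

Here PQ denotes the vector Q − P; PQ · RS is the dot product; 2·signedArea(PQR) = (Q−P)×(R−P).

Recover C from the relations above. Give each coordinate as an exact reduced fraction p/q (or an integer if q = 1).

1. C_x = -10  [DA ∥ CB ∩ AB ∥ DC]
2. C_y = -15  [DA ∥ CB ∩ AB ∥ DC]
   → C = (-10, -15)

C = (-10, -15)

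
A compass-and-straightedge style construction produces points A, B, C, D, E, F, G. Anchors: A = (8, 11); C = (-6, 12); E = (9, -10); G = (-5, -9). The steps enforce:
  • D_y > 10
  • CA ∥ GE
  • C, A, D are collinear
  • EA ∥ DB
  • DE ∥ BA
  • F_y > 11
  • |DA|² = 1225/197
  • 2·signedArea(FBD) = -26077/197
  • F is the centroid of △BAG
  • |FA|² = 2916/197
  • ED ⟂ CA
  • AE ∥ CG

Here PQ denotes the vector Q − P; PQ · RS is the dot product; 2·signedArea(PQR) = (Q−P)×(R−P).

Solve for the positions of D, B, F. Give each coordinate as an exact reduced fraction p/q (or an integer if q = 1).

1. D_x = 2066/197  [C, A, D are collinear ∩ ED ⟂ CA]
2. D_y = 2132/197  [C, A, D are collinear ∩ ED ⟂ CA]
   → D = (2066/197, 2132/197)
3. B_x = 1869/197  [DE ∥ BA ∩ EA ∥ DB]
4. B_y = 6269/197  [DE ∥ BA ∩ EA ∥ DB]
   → B = (1869/197, 6269/197)
5. F_x = 820/197  [F is the centroid of △BAG]
6. F_y = 2221/197  [F is the centroid of △BAG]
   → F = (820/197, 2221/197)

B = (1869/197, 6269/197)
D = (2066/197, 2132/197)
F = (820/197, 2221/197)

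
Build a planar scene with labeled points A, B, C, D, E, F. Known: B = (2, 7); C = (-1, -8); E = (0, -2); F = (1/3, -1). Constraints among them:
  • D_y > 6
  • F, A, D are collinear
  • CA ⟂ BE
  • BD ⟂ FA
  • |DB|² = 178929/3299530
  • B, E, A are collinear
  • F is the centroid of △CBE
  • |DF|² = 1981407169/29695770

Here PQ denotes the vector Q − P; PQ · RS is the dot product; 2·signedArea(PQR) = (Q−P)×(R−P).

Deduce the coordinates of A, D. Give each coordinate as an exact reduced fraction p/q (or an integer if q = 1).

A = (-112/85, -674/85)
D = (7346501/3299530, 22918627/3299530)

1. A_x = -112/85  [B, E, A are collinear ∩ CA ⟂ BE]
2. A_y = -674/85  [B, E, A are collinear ∩ CA ⟂ BE]
   → A = (-112/85, -674/85)
3. D_x = 7346501/3299530  [F, A, D are collinear ∩ BD ⟂ FA]
4. D_y = 22918627/3299530  [F, A, D are collinear ∩ BD ⟂ FA]
   → D = (7346501/3299530, 22918627/3299530)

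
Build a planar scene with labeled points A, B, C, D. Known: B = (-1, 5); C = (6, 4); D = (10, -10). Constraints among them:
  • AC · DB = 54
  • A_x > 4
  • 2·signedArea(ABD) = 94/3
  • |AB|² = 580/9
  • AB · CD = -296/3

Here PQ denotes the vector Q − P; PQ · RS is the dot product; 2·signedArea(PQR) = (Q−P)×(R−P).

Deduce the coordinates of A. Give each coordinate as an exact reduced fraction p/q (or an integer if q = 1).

1. A_x = 5  [AB · CD = -296/3 ∩ 2·signedArea(ABD) = 94/3]
2. A_y = -1/3  [AB · CD = -296/3 ∩ 2·signedArea(ABD) = 94/3]
   → A = (5, -1/3)

A = (5, -1/3)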